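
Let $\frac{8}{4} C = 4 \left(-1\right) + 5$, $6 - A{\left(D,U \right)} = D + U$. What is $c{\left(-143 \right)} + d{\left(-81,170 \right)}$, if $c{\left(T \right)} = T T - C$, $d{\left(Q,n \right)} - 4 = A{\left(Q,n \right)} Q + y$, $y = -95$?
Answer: $\frac{54161}{2} \approx 27081.0$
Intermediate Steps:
$A{\left(D,U \right)} = 6 - D - U$ ($A{\left(D,U \right)} = 6 - \left(D + U\right) = 6 - D - U$)
$C = \frac{1}{2}$ ($C = \frac{4 \left(-1\right) + 5}{2} = \frac{-4 + 5}{2} = \frac{1}{2} \cdot 1 = \frac{1}{2} \approx 0.5$)
$d{\left(Q,n \right)} = -91 + Q \left(6 - Q - n\right)$ ($d{\left(Q,n \right)} = 4 + \left(\left(6 - Q - n\right) Q - 95\right) = 4 + \left(Q \left(6 - Q - n\right) - 95\right) = 4 + \left(-95 + Q \left(6 - Q - n\right)\right) = -91 + Q \left(6 - Q - n\right)$)
$c{\left(T \right)} = - \frac{1}{2} + T^{2}$ ($c{\left(T \right)} = T T - \frac{1}{2} = T^{2} - \frac{1}{2} = - \frac{1}{2} + T^{2}$)
$c{\left(-143 \right)} + d{\left(-81,170 \right)} = \left(- \frac{1}{2} + \left(-143\right)^{2}\right) - \left(91 - 81 \left(-6 - 81 + 170\right)\right) = \left(- \frac{1}{2} + 20449\right) - \left(91 - 6723\right) = \frac{40897}{2} + \left(-91 + 6723\right) = \frac{40897}{2} + 6632 = \frac{54161}{2}$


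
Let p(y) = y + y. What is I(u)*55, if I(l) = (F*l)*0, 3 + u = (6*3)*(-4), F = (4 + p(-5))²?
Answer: 0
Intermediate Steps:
p(y) = 2*y
F = 36 (F = (4 + 2*(-5))² = (4 - 10)² = (-6)² = 36)
u = -75 (u = -3 + (6*3)*(-4) = -3 + 18*(-4) = -3 - 72 = -75)
I(l) = 0 (I(l) = (36*l)*0 = 0)
I(u)*55 = 0*55 = 0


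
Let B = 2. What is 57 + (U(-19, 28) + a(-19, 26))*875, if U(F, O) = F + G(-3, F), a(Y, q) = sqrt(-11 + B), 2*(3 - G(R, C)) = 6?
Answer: -16568 + 2625*I ≈ -16568.0 + 2625.0*I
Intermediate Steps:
G(R, C) = 0 (G(R, C) = 3 - 1/2*6 = 3 - 3 = 0)
a(Y, q) = 3*I (a(Y, q) = sqrt(-11 + 2) = sqrt(-9) = 3*I)
U(F, O) = F (U(F, O) = F + 0 = F)
57 + (U(-19, 28) + a(-19, 26))*875 = 57 + (-19 + 3*I)*875 = 57 + (-16625 + 2625*I) = -16568 + 2625*I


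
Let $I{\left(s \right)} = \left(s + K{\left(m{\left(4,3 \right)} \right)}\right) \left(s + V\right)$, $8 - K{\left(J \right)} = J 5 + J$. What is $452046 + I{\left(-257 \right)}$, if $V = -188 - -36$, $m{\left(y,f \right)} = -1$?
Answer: $551433$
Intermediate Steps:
$V = -152$ ($V = -188 + 36 = -152$)
$K{\left(J \right)} = 8 - 6 J$ ($K{\left(J \right)} = 8 - \left(J 5 + J\right) = 8 - \left(5 J + J\right) = 8 - 6 J$)
$I{\left(s \right)} = \left(-152 + s\right) \left(14 + s\right)$ ($I{\left(s \right)} = \left(s + \left(8 - -6\right)\right) \left(s - 152\right) = \left(s + \left(8 + 6\right)\right) \left(-152 + s\right) = \left(s + 14\right) \left(-152 + s\right) = \left(14 + s\right) \left(-152 + s\right) = \left(-152 + s\right) \left(14 + s\right)$)
$452046 + I{\left(-257 \right)} = 452046 - \left(-33338 - 66049\right) = 452046 + \left(-2128 + 66049 + 35466\right) = 452046 + 99387 = 551433$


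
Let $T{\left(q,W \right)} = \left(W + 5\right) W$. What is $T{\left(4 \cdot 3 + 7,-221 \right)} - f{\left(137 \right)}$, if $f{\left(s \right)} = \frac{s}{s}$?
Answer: $47735$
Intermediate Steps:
$f{\left(s \right)} = 1$
$T{\left(q,W \right)} = W \left(5 + W\right)$ ($T{\left(q,W \right)} = \left(5 + W\right) W = W \left(5 + W\right)$)
$T{\left(4 \cdot 3 + 7,-221 \right)} - f{\left(137 \right)} = - 221 \left(5 - 221\right) - 1 = \left(-221\right) \left(-216\right) - 1 = 47736 - 1 = 47735$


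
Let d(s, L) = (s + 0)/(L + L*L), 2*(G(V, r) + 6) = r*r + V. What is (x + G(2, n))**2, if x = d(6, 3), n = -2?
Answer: 25/4 ≈ 6.2500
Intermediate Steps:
G(V, r) = -6 + V/2 + r**2/2 (G(V, r) = -6 + (r*r + V)/2 = -6 + (r**2 + V)/2 = -6 + (V + r**2)/2 = -6 + (V/2 + r**2/2) = -6 + V/2 + r**2/2)
d(s, L) = s/(L + L**2)
x = 1/2 (x = 6/(3*(1 + 3)) = 6*(1/3)/4 = 6*(1/3)*(1/4) = 1/2 ≈ 0.50000)
(x + G(2, n))**2 = (1/2 + (-6 + (1/2)*2 + (1/2)*(-2)**2))**2 = (1/2 + (-6 + 1 + (1/2)*4))**2 = (1/2 + (-6 + 1 + 2))**2 = (1/2 - 3)**2 = (-5/2)**2 = 25/4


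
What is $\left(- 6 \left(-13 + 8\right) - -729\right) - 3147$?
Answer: $-2388$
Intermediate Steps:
$\left(- 6 \left(-13 + 8\right) - -729\right) - 3147 = \left(\left(-6\right) \left(-5\right) + \left(-838 + 1567\right)\right) - 3147 = \left(30 + 729\right) - 3147 = 759 - 3147 = -2388$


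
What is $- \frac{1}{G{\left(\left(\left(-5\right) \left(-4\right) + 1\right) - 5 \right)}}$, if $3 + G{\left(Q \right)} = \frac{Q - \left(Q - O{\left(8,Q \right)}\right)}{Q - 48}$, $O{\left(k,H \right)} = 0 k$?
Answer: $\frac{1}{3} \approx 0.33333$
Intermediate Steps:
$O{\left(k,H \right)} = 0$
$G{\left(Q \right)} = -3$ ($G{\left(Q \right)} = -3 + \frac{Q + \left(0 - Q\right)}{Q - 48} = -3 + \frac{Q - Q}{-48 + Q} = -3 + \frac{0}{-48 + Q} = -3 + 0 = -3$)
$- \frac{1}{G{\left(\left(\left(-5\right) \left(-4\right) + 1\right) - 5 \right)}} = - \frac{1}{-3} = \left(-1\right) \left(- \frac{1}{3}\right) = \frac{1}{3}$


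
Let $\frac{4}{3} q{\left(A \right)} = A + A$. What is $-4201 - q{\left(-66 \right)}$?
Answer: $-4102$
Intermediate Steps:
$q{\left(A \right)} = \frac{3 A}{2}$ ($q{\left(A \right)} = \frac{3 \left(A + A\right)}{4} = \frac{3 \cdot 2 A}{4} = \frac{3 A}{2}$)
$-4201 - q{\left(-66 \right)} = -4201 - \frac{3}{2} \left(-66\right) = -4201 - -99 = -4201 + 99 = -4102$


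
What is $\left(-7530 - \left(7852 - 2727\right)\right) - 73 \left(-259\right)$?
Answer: $6252$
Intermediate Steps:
$\left(-7530 - \left(7852 - 2727\right)\right) - 73 \left(-259\right) = \left(-7530 - \left(7852 - 2727\right)\right) - -18907 = \left(-7530 - 5125\right) + 18907 = -12655 + 18907 = 6252$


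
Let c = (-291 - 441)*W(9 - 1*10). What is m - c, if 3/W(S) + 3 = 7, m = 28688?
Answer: 29237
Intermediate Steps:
W(S) = ¾ (W(S) = 3/(-3 + 7) = 3/4 = 3*(¼) = ¾)
c = -549 (c = (-291 - 441)*(¾) = -732*¾ = -549)
m - c = 28688 - 1*(-549) = 28688 + 549 = 29237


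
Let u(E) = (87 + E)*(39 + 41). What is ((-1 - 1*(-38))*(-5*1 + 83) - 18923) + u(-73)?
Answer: -14917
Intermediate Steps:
u(E) = 6960 + 80*E (u(E) = (87 + E)*80 = 6960 + 80*E)
((-1 - 1*(-38))*(-5*1 + 83) - 18923) + u(-73) = ((-1 - 1*(-38))*(-5*1 + 83) - 18923) + (6960 + 80*(-73)) = ((-1 + 38)*(-5 + 83) - 18923) + (6960 - 5840) = (37*78 - 18923) + 1120 = (2886 - 18923) + 1120 = -16037 + 1120 = -14917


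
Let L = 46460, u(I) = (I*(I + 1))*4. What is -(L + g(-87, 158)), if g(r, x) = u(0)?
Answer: -46460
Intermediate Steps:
u(I) = 4*I*(1 + I) (u(I) = (I*(1 + I))*4 = 4*I*(1 + I))
g(r, x) = 0 (g(r, x) = 4*0*(1 + 0) = 4*0*1 = 0)
-(L + g(-87, 158)) = -(46460 + 0) = -1*46460 = -46460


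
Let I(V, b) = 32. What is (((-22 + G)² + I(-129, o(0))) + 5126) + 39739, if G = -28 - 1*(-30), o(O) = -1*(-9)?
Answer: 45297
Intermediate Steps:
o(O) = 9
G = 2 (G = -28 + 30 = 2)
(((-22 + G)² + I(-129, o(0))) + 5126) + 39739 = (((-22 + 2)² + 32) + 5126) + 39739 = (((-20)² + 32) + 5126) + 39739 = ((400 + 32) + 5126) + 39739 = (432 + 5126) + 39739 = 5558 + 39739 = 45297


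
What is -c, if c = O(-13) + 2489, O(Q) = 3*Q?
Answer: -2450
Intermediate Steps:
c = 2450 (c = 3*(-13) + 2489 = -39 + 2489 = 2450)
-c = -1*2450 = -2450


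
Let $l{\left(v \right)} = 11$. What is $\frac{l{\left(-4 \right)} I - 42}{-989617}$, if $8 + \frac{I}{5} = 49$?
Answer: $- \frac{2213}{989617} \approx -0.0022362$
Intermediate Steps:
$I = 205$ ($I = -40 + 5 \cdot 49 = -40 + 245 = 205$)
$\frac{l{\left(-4 \right)} I - 42}{-989617} = \frac{11 \cdot 205 - 42}{-989617} = \left(2255 - 42\right) \left(- \frac{1}{989617}\right) = 2213 \left(- \frac{1}{989617}\right) = - \frac{2213}{989617}$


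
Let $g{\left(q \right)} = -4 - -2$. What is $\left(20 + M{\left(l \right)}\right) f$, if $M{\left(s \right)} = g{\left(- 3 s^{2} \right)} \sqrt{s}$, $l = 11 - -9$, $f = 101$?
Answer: $2020 - 404 \sqrt{5} \approx 1116.6$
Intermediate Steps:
$g{\left(q \right)} = -2$ ($g{\left(q \right)} = -4 + 2 = -2$)
$l = 20$ ($l = 11 + 9 = 20$)
$M{\left(s \right)} = - 2 \sqrt{s}$
$\left(20 + M{\left(l \right)}\right) f = \left(20 - 2 \sqrt{20}\right) 101 = \left(20 - 2 \cdot 2 \sqrt{5}\right) 101 = \left(20 - 4 \sqrt{5}\right) 101 = 2020 - 404 \sqrt{5}$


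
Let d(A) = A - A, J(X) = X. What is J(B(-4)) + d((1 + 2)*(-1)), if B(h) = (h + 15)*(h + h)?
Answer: -88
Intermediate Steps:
B(h) = 2*h*(15 + h) (B(h) = (15 + h)*(2*h) = 2*h*(15 + h))
d(A) = 0
J(B(-4)) + d((1 + 2)*(-1)) = 2*(-4)*(15 - 4) + 0 = 2*(-4)*11 + 0 = -88 + 0 = -88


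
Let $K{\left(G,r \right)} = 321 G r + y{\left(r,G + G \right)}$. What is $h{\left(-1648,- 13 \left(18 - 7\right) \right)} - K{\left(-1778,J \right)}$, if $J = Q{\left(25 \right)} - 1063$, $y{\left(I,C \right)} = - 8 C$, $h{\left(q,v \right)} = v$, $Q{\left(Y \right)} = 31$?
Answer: $-589030207$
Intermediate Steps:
$J = -1032$ ($J = 31 - 1063 = -1032$)
$K{\left(G,r \right)} = - 16 G + 321 G r$ ($K{\left(G,r \right)} = 321 G r - 8 \left(G + G\right) = 321 G r - 8 \cdot 2 G = 321 G r - 16 G = - 16 G + 321 G r$)
$h{\left(-1648,- 13 \left(18 - 7\right) \right)} - K{\left(-1778,J \right)} = - 13 \left(18 - 7\right) - - 1778 \left(-16 + 321 \left(-1032\right)\right) = \left(-13\right) 11 - - 1778 \left(-16 - 331272\right) = -143 - \left(-1778\right) \left(-331288\right) = -143 - 589030064 = -589030207$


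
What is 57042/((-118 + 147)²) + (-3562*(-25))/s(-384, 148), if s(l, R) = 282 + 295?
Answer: 107804284/485257 ≈ 222.16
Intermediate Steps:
s(l, R) = 577
57042/((-118 + 147)²) + (-3562*(-25))/s(-384, 148) = 57042/((-118 + 147)²) - 3562*(-25)/577 = 57042/(29²) + 89050*(1/577) = 57042/841 + 89050/577 = 107804284/485257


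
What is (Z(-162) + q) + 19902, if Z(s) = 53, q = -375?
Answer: 19580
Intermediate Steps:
(Z(-162) + q) + 19902 = (53 - 375) + 19902 = -322 + 19902 = 19580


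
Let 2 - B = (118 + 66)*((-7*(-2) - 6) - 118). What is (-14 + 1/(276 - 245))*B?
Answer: -8764786/31 ≈ -2.8274e+5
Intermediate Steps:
B = 20242 (B = 2 - (118 + 66)*((-7*(-2) - 6) - 118) = 2 - 184*((14 - 6) - 118) = 2 - 184*(8 - 118) = 2 - 184*(-110) = 2 - 1*(-20240) = 2 + 20240 = 20242)
(-14 + 1/(276 - 245))*B = (-14 + 1/(276 - 245))*20242 = (-14 + 1/31)*20242 = -433/31*20242 = -8764786/31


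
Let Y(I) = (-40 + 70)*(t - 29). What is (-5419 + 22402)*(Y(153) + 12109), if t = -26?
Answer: 177625197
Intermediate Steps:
Y(I) = -1650 (Y(I) = (-40 + 70)*(-26 - 29) = 30*(-55) = -1650)
(-5419 + 22402)*(Y(153) + 12109) = (-5419 + 22402)*(-1650 + 12109) = 16983*10459 = 177625197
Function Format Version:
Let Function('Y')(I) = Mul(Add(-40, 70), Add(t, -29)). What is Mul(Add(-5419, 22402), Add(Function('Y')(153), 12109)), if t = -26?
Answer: 177625197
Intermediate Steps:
Function('Y')(I) = -1650 (Function('Y')(I) = Mul(Add(-40, 70), Add(-26, -29)) = Mul(30, -55) = -1650)
Mul(Add(-5419, 22402), Add(Function('Y')(153), 12109)) = Mul(Add(-5419, 22402), Add(-1650, 12109)) = Mul(16983, 10459) = 177625197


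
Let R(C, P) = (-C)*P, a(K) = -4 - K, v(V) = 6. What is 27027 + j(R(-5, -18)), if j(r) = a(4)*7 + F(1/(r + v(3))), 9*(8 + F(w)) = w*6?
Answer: 3397337/126 ≈ 26963.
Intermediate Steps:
F(w) = -8 + 2*w/3 (F(w) = -8 + (w*6)/9 = -8 + (6*w)/9 = -8 + 2*w/3)
R(C, P) = -C*P
j(r) = -64 + 2/(3*(6 + r)) (j(r) = (-4 - 1*4)*7 + (-8 + 2/(3*(r + 6))) = (-4 - 4)*7 + (-8 + 2/(3*(6 + r))) = -8*7 + (-8 + 2/(3*(6 + r))) = -56 + (-8 + 2/(3*(6 + r))) = -64 + 2/(3*(6 + r)))
27027 + j(R(-5, -18)) = 27027 + 2*(-575 - (-96)*(-5)*(-18))/(3*(6 - 1*(-5)*(-18))) = 27027 + 2*(-575 - 96*(-90))/(3*(6 - 90)) = 27027 + (⅔)*(-575 + 8640)/(-84) = 27027 + (⅔)*(-1/84)*8065 = 27027 - 8065/126 = 3397337/126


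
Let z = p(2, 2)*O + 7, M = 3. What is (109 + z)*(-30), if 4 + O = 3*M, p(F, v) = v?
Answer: -3780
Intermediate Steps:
O = 5 (O = -4 + 3*3 = -4 + 9 = 5)
z = 17 (z = 2*5 + 7 = 10 + 7 = 17)
(109 + z)*(-30) = (109 + 17)*(-30) = 126*(-30) = -3780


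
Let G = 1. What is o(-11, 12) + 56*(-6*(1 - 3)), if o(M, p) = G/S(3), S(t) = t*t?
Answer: 6049/9 ≈ 672.11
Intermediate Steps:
S(t) = t²
o(M, p) = ⅑ (o(M, p) = 1/3² = 1/9 = 1*(⅑) = ⅑)
o(-11, 12) + 56*(-6*(1 - 3)) = ⅑ + 56*(-6*(1 - 3)) = ⅑ + 56*(-6*(-2)) = ⅑ + 56*12 = ⅑ + 672 = 6049/9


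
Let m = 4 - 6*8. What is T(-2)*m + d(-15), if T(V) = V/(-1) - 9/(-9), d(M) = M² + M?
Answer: 78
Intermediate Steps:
d(M) = M + M²
T(V) = 1 - V (T(V) = V*(-1) - 9*(-⅑) = -V + 1 = 1 - V)
m = -44 (m = 4 - 48 = -44)
T(-2)*m + d(-15) = (1 - 1*(-2))*(-44) - 15*(1 - 15) = (1 + 2)*(-44) - 15*(-14) = 3*(-44) + 210 = -132 + 210 = 78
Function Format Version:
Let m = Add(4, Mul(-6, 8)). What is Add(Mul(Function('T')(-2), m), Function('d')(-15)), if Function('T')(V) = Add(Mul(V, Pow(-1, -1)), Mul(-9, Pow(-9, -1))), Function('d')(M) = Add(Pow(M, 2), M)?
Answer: 78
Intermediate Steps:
Function('d')(M) = Add(M, Pow(M, 2))
Function('T')(V) = Add(1, Mul(-1, V)) (Function('T')(V) = Add(Mul(V, -1), Mul(-9, Rational(-1, 9))) = Add(Mul(-1, V), 1) = Add(1, Mul(-1, V)))
m = -44 (m = Add(4, -48) = -44)
Add(Mul(Function('T')(-2), m), Function('d')(-15)) = Add(Mul(Add(1, Mul(-1, -2)), -44), Mul(-15, Add(1, -15))) = Add(Mul(Add(1, 2), -44), Mul(-15, -14)) = Add(Mul(3, -44), 210) = Add(-132, 210) = 78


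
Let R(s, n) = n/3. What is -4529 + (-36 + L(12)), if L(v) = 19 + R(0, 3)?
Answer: -4545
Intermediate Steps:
R(s, n) = n/3 (R(s, n) = n*(⅓) = n/3)
L(v) = 20 (L(v) = 19 + (⅓)*3 = 19 + 1 = 20)
-4529 + (-36 + L(12)) = -4529 + (-36 + 20) = -4529 - 16 = -4545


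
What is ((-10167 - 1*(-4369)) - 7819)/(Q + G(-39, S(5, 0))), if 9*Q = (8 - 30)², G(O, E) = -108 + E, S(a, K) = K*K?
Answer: 122553/488 ≈ 251.13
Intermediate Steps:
S(a, K) = K²
Q = 484/9 (Q = (8 - 30)²/9 = (⅑)*(-22)² = (⅑)*484 = 484/9 ≈ 53.778)
((-10167 - 1*(-4369)) - 7819)/(Q + G(-39, S(5, 0))) = ((-10167 - 1*(-4369)) - 7819)/(484/9 + (-108 + 0²)) = ((-10167 + 4369) - 7819)/(484/9 + (-108 + 0)) = (-5798 - 7819)/(484/9 - 108) = -13617/(-488/9) = -13617*(-9/488) = 122553/488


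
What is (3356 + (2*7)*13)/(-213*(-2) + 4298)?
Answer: 1769/2362 ≈ 0.74894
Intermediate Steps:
(3356 + (2*7)*13)/(-213*(-2) + 4298) = (3356 + 14*13)/(426 + 4298) = (3356 + 182)/4724 = 3538*(1/4724) = 1769/2362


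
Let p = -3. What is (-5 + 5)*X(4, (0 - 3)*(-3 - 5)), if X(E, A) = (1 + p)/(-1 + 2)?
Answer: 0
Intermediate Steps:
X(E, A) = -2 (X(E, A) = (1 - 3)/(-1 + 2) = -2/1 = -2*1 = -2)
(-5 + 5)*X(4, (0 - 3)*(-3 - 5)) = (-5 + 5)*(-2) = 0*(-2) = 0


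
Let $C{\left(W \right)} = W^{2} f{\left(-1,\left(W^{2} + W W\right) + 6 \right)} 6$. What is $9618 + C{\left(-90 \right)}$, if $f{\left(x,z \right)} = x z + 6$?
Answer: $-787310382$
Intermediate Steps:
$f{\left(x,z \right)} = 6 + x z$
$C{\left(W \right)} = - 12 W^{4}$ ($C{\left(W \right)} = W^{2} \left(6 - \left(\left(W^{2} + W W\right) + 6\right)\right) 6 = W^{2} \left(6 - \left(\left(W^{2} + W^{2}\right) + 6\right)\right) 6 = W^{2} \left(6 - \left(2 W^{2} + 6\right)\right) 6 = W^{2} \left(6 - \left(6 + 2 W^{2}\right)\right) 6 = W^{2} \left(- 2 W^{2}\right) 6 = - 2 W^{4} \cdot 6 = - 12 W^{4}$)
$9618 + C{\left(-90 \right)} = 9618 - 12 \left(-90\right)^{4} = 9618 - 787320000 = -787310382$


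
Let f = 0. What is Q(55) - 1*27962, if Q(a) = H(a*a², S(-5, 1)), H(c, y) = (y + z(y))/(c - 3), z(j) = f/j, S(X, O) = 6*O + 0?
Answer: -2326046929/83186 ≈ -27962.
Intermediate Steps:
S(X, O) = 6*O
z(j) = 0 (z(j) = 0/j = 0)
H(c, y) = y/(-3 + c) (H(c, y) = (y + 0)/(c - 3) = y/(-3 + c))
Q(a) = 6/(-3 + a³) (Q(a) = (6*1)/(-3 + a*a²) = 6/(-3 + a³))
Q(55) - 1*27962 = 6/(-3 + 55³) - 1*27962 = 6/(-3 + 166375) - 27962 = 6/166372 - 27962 = 6*(1/166372) - 27962 = 3/83186 - 27962 = -2326046929/83186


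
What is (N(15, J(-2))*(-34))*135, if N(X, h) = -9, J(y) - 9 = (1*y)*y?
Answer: 41310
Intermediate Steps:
J(y) = 9 + y² (J(y) = 9 + (1*y)*y = 9 + y*y = 9 + y²)
(N(15, J(-2))*(-34))*135 = -9*(-34)*135 = 306*135 = 41310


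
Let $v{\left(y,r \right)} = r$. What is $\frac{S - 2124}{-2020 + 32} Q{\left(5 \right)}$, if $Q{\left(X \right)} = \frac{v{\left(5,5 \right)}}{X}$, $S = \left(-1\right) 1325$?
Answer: $\frac{3449}{1988} \approx 1.7349$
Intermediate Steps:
$S = -1325$
$Q{\left(X \right)} = \frac{5}{X}$
$\frac{S - 2124}{-2020 + 32} Q{\left(5 \right)} = \frac{-1325 - 2124}{-2020 + 32} \cdot \frac{5}{5} = - \frac{3449}{-1988} \cdot 5 \cdot \frac{1}{5} = \left(-3449\right) \left(- \frac{1}{1988}\right) 1 = \frac{3449}{1988} \cdot 1 = \frac{3449}{1988}$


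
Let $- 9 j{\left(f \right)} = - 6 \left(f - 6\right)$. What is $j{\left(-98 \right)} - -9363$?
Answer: $\frac{27881}{3} \approx 9293.7$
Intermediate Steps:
$j{\left(f \right)} = -4 + \frac{2 f}{3}$ ($j{\left(f \right)} = - \frac{\left(-6\right) \left(f - 6\right)}{9} = - \frac{\left(-6\right) \left(-6 + f\right)}{9} = - \frac{36 - 6 f}{9} = -4 + \frac{2 f}{3}$)
$j{\left(-98 \right)} - -9363 = \left(-4 + \frac{2}{3} \left(-98\right)\right) - -9363 = \left(-4 - \frac{196}{3}\right) + 9363 = - \frac{208}{3} + 9363 = \frac{27881}{3}$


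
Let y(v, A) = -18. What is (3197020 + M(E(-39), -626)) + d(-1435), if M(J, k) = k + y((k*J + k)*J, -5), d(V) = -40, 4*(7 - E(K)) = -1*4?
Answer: 3196336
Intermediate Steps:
E(K) = 8 (E(K) = 7 - (-1)*4/4 = 7 - ¼*(-4) = 7 + 1 = 8)
M(J, k) = -18 + k (M(J, k) = k - 18 = -18 + k)
(3197020 + M(E(-39), -626)) + d(-1435) = (3197020 + (-18 - 626)) - 40 = (3197020 - 644) - 40 = 3196376 - 40 = 3196336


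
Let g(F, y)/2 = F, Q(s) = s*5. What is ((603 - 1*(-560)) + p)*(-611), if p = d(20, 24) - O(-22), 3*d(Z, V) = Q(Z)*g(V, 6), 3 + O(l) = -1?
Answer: -1690637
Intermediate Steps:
Q(s) = 5*s
g(F, y) = 2*F
O(l) = -4 (O(l) = -3 - 1 = -4)
d(Z, V) = 10*V*Z/3 (d(Z, V) = ((5*Z)*(2*V))/3 = (10*V*Z)/3 = 10*V*Z/3)
p = 1604 (p = (10/3)*24*20 - 1*(-4) = 1600 + 4 = 1604)
((603 - 1*(-560)) + p)*(-611) = ((603 - 1*(-560)) + 1604)*(-611) = ((603 + 560) + 1604)*(-611) = (1163 + 1604)*(-611) = 2767*(-611) = -1690637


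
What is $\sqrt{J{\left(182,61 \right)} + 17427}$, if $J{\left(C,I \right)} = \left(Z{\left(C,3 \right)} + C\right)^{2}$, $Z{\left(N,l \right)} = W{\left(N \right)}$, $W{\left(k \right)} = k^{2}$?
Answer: $\sqrt{1109307063} \approx 33306.0$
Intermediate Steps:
$Z{\left(N,l \right)} = N^{2}$
$J{\left(C,I \right)} = \left(C + C^{2}\right)^{2}$ ($J{\left(C,I \right)} = \left(C^{2} + C\right)^{2} = \left(C + C^{2}\right)^{2}$)
$\sqrt{J{\left(182,61 \right)} + 17427} = \sqrt{182^{2} \left(1 + 182\right)^{2} + 17427} = \sqrt{33124 \cdot 183^{2} + 17427} = \sqrt{33124 \cdot 33489 + 17427} = \sqrt{1109289636 + 17427} = \sqrt{1109307063}$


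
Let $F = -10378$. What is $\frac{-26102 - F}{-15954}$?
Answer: $\frac{7862}{7977} \approx 0.98558$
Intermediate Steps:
$\frac{-26102 - F}{-15954} = \frac{-26102 - -10378}{-15954} = \left(-26102 + 10378\right) \left(- \frac{1}{15954}\right) = \left(-15724\right) \left(- \frac{1}{15954}\right) = \frac{7862}{7977}$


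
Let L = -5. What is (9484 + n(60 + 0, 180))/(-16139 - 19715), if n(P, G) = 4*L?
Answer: -52/197 ≈ -0.26396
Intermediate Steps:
n(P, G) = -20 (n(P, G) = 4*(-5) = -20)
(9484 + n(60 + 0, 180))/(-16139 - 19715) = (9484 - 20)/(-16139 - 19715) = 9464/(-35854) = 9464*(-1/35854) = -52/197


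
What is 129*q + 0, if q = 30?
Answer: 3870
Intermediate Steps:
129*q + 0 = 129*30 + 0 = 3870 + 0 = 3870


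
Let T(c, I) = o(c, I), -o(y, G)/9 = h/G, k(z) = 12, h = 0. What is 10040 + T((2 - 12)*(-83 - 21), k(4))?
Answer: 10040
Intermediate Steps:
o(y, G) = 0 (o(y, G) = -0/G = -9*0 = 0)
T(c, I) = 0
10040 + T((2 - 12)*(-83 - 21), k(4)) = 10040 + 0 = 10040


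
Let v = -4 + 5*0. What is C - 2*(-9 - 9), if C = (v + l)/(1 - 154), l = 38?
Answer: 322/9 ≈ 35.778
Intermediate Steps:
v = -4 (v = -4 + 0 = -4)
C = -2/9 (C = (-4 + 38)/(1 - 154) = 34/(-153) = 34*(-1/153) = -2/9 ≈ -0.22222)
C - 2*(-9 - 9) = -2/9 - 2*(-9 - 9) = -2/9 - 2*(-18) = -2/9 + 36 = 322/9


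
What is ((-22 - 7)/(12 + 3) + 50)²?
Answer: 519841/225 ≈ 2310.4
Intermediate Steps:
((-22 - 7)/(12 + 3) + 50)² = (-29/15 + 50)² = (721/15)² = 519841/225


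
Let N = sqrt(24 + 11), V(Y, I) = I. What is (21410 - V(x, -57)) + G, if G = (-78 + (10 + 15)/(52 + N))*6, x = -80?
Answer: 56054131/2669 - 150*sqrt(35)/2669 ≈ 21002.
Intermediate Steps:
N = sqrt(35) ≈ 5.9161
G = -468 + 150/(52 + sqrt(35)) (G = (-78 + (10 + 15)/(52 + sqrt(35)))*6 = (-78 + 25/(52 + sqrt(35)))*6 = -468 + 150/(52 + sqrt(35)) ≈ -465.41)
(21410 - V(x, -57)) + G = (21410 - 1*(-57)) + (-1241292/2669 - 150*sqrt(35)/2669) = (21410 + 57) + (-1241292/2669 - 150*sqrt(35)/2669) = 21467 + (-1241292/2669 - 150*sqrt(35)/2669) = 56054131/2669 - 150*sqrt(35)/2669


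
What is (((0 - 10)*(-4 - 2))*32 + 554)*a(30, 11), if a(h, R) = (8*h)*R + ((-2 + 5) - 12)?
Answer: 6509094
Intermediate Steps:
a(h, R) = -9 + 8*R*h (a(h, R) = 8*R*h + (3 - 12) = 8*R*h - 9 = -9 + 8*R*h)
(((0 - 10)*(-4 - 2))*32 + 554)*a(30, 11) = (((0 - 10)*(-4 - 2))*32 + 554)*(-9 + 8*11*30) = (-10*(-6)*32 + 554)*(-9 + 2640) = (60*32 + 554)*2631 = (1920 + 554)*2631 = 2474*2631 = 6509094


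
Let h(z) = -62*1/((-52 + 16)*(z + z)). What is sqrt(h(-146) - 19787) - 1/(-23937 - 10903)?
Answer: 1/34840 + I*sqrt(15184073438)/876 ≈ 2.8703e-5 + 140.67*I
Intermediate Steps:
h(z) = 31/(36*z) (h(z) = -62*(-1/(72*z)) = -(-31)/(36*z) = 31/(36*z))
sqrt(h(-146) - 19787) - 1/(-23937 - 10903) = sqrt((31/36)/(-146) - 19787) - 1/(-23937 - 10903) = sqrt((31/36)*(-1/146) - 19787) - 1/(-34840) = sqrt(-31/5256 - 19787) - 1*(-1/34840) = sqrt(-104000503/5256) + 1/34840 = I*sqrt(15184073438)/876 + 1/34840 = 1/34840 + I*sqrt(15184073438)/876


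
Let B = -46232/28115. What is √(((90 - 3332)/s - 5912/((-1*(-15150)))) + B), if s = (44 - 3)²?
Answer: I*√483480394344742902/349272645 ≈ 1.9908*I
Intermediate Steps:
s = 1681 (s = 41² = 1681)
B = -46232/28115 (B = -46232*1/28115 = -46232/28115 ≈ -1.6444)
√(((90 - 3332)/s - 5912/((-1*(-15150)))) + B) = √(((90 - 3332)/1681 - 5912/((-1*(-15150)))) - 46232/28115) = √((-3242*1/1681 - 5912/15150) - 46232/28115) = √((-3242/1681 - 5912*1/15150) - 46232/28115) = √((-3242/1681 - 2956/7575) - 46232/28115) = √(-29527186/12733575 - 46232/28115) = √(-283771094758/71600892225) = I*√483480394344742902/349272645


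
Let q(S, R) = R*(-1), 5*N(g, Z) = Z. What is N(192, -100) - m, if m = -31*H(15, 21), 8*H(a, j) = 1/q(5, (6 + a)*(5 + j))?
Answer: -87391/4368 ≈ -20.007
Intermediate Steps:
N(g, Z) = Z/5
q(S, R) = -R
H(a, j) = -1/(8*(5 + j)*(6 + a)) (H(a, j) = 1/(8*((-(6 + a)*(5 + j)))) = 1/(8*((-(5 + j)*(6 + a)))) = (-1/((5 + j)*(6 + a)))/8 = -1/(8*(5 + j)*(6 + a)))
m = 31/4368 (m = -(-31)/(240 + 40*15 + 48*21 + 8*15*21) = -(-31)/(240 + 600 + 1008 + 2520) = -(-31)/4368 = -31*(-1/4368) = 31/4368 ≈ 0.0070971)
N(192, -100) - m = (⅕)*(-100) - 1*31/4368 = -20 - 31/4368 = -87391/4368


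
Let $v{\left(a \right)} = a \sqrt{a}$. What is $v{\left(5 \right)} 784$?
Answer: $3920 \sqrt{5} \approx 8765.4$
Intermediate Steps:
$v{\left(a \right)} = a^{\frac{3}{2}}$
$v{\left(5 \right)} 784 = 5^{\frac{3}{2}} \cdot 784 = 5 \sqrt{5} \cdot 784 = 3920 \sqrt{5}$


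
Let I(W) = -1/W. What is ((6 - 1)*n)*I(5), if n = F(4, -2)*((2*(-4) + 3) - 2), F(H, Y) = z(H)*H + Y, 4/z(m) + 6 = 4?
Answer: -70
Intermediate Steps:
z(m) = -2 (z(m) = 4/(-6 + 4) = 4/(-2) = 4*(-½) = -2)
F(H, Y) = Y - 2*H (F(H, Y) = -2*H + Y = Y - 2*H)
n = 70 (n = (-2 - 2*4)*((2*(-4) + 3) - 2) = (-2 - 8)*((-8 + 3) - 2) = -10*(-5 - 2) = -10*(-7) = 70)
((6 - 1)*n)*I(5) = ((6 - 1)*70)*(-1/5) = (5*70)*(-1*⅕) = 350*(-⅕) = -70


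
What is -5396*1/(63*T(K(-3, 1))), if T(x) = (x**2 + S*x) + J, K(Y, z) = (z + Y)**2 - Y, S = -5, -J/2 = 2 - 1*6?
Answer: -2698/693 ≈ -3.8932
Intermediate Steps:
J = 8 (J = -2*(2 - 1*6) = -2*(2 - 6) = -2*(-4) = 8)
K(Y, z) = (Y + z)**2 - Y
T(x) = 8 + x**2 - 5*x (T(x) = (x**2 - 5*x) + 8 = 8 + x**2 - 5*x)
-5396*1/(63*T(K(-3, 1))) = -5396*1/(63*(8 + ((-3 + 1)**2 - 1*(-3))**2 - 5*((-3 + 1)**2 - 1*(-3)))) = -5396*1/(63*(8 + ((-2)**2 + 3)**2 - 5*((-2)**2 + 3))) = -5396*1/(63*(8 + (4 + 3)**2 - 5*(4 + 3))) = -5396*1/(63*(8 + 7**2 - 5*7)) = -5396*1/(63*(8 + 49 - 35)) = -5396/(63*22) = -5396/1386 = -5396*1/1386 = -2698/693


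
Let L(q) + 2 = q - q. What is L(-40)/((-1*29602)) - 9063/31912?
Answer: -134109551/472329512 ≈ -0.28393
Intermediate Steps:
L(q) = -2 (L(q) = -2 + (q - q) = -2 + 0 = -2)
L(-40)/((-1*29602)) - 9063/31912 = -2/((-1*29602)) - 9063/31912 = -2/(-29602) - 9063*1/31912 = -2*(-1/29602) - 9063/31912 = 1/14801 - 9063/31912 = -134109551/472329512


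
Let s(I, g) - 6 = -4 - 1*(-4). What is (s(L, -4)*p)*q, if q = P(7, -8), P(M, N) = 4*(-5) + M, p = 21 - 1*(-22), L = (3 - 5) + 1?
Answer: -3354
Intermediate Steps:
L = -1 (L = -2 + 1 = -1)
s(I, g) = 6 (s(I, g) = 6 + (-4 - 1*(-4)) = 6 + (-4 + 4) = 6 + 0 = 6)
p = 43 (p = 21 + 22 = 43)
P(M, N) = -20 + M
q = -13 (q = -20 + 7 = -13)
(s(L, -4)*p)*q = (6*43)*(-13) = 258*(-13) = -3354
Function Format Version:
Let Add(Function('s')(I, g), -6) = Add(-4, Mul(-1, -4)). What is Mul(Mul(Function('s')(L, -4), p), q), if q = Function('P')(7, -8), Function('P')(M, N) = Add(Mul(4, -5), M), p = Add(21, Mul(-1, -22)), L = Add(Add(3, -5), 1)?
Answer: -3354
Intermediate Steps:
L = -1 (L = Add(-2, 1) = -1)
Function('s')(I, g) = 6 (Function('s')(I, g) = Add(6, Add(-4, Mul(-1, -4))) = Add(6, Add(-4, 4)) = Add(6, 0) = 6)
p = 43 (p = Add(21, 22) = 43)
Function('P')(M, N) = Add(-20, M)
q = -13 (q = Add(-20, 7) = -13)
Mul(Mul(Function('s')(L, -4), p), q) = Mul(Mul(6, 43), -13) = Mul(258, -13) = -3354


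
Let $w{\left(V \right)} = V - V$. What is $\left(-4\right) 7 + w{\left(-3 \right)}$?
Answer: $-28$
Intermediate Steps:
$w{\left(V \right)} = 0$
$\left(-4\right) 7 + w{\left(-3 \right)} = \left(-4\right) 7 + 0 = -28 + 0 = -28$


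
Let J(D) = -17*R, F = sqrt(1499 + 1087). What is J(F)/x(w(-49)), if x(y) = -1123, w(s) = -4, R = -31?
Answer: -527/1123 ≈ -0.46928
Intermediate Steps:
F = sqrt(2586) ≈ 50.853
J(D) = 527 (J(D) = -17*(-31) = 527)
J(F)/x(w(-49)) = 527/(-1123) = 527*(-1/1123) = -527/1123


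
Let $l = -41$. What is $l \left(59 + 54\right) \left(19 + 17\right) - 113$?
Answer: $-166901$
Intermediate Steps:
$l \left(59 + 54\right) \left(19 + 17\right) - 113 = - 41 \left(59 + 54\right) \left(19 + 17\right) - 113 = - 41 \cdot 113 \cdot 36 - 113 = \left(-41\right) 4068 - 113 = -166788 - 113 = -166901$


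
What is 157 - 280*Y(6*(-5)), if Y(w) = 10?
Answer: -2643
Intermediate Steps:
157 - 280*Y(6*(-5)) = 157 - 280*10 = 157 - 2800 = -2643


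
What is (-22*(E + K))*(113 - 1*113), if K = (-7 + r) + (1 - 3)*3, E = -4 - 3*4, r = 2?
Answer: 0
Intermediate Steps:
E = -16 (E = -4 - 12 = -16)
K = -11 (K = (-7 + 2) + (1 - 3)*3 = -5 - 2*3 = -5 - 6 = -11)
(-22*(E + K))*(113 - 1*113) = (-22*(-16 - 11))*(113 - 1*113) = (-22*(-27))*(113 - 113) = 594*0 = 0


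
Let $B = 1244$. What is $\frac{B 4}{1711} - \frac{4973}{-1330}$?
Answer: $\frac{15126883}{2275630} \approx 6.6473$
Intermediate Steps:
$\frac{B 4}{1711} - \frac{4973}{-1330} = \frac{1244 \cdot 4}{1711} - \frac{4973}{-1330} = 4976 \cdot \frac{1}{1711} - - \frac{4973}{1330} = \frac{4976}{1711} + \frac{4973}{1330} = \frac{15126883}{2275630}$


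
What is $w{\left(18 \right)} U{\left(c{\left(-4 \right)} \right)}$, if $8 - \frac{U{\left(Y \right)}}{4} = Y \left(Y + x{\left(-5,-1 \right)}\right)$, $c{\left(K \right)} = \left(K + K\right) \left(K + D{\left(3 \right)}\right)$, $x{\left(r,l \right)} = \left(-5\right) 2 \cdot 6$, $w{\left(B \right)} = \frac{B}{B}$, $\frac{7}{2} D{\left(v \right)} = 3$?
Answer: $\frac{173344}{49} \approx 3537.6$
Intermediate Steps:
$D{\left(v \right)} = \frac{6}{7}$ ($D{\left(v \right)} = \frac{2}{7} \cdot 3 = \frac{6}{7}$)
$w{\left(B \right)} = 1$
$x{\left(r,l \right)} = -60$ ($x{\left(r,l \right)} = \left(-10\right) 6 = -60$)
$c{\left(K \right)} = 2 K \left(\frac{6}{7} + K\right)$ ($c{\left(K \right)} = \left(K + K\right) \left(K + \frac{6}{7}\right) = 2 K \left(\frac{6}{7} + K\right)$)
$U{\left(Y \right)} = 32 - 4 Y \left(-60 + Y\right)$ ($U{\left(Y \right)} = 32 - 4 Y \left(Y - 60\right) = 32 - 4 Y \left(-60 + Y\right)$)
$w{\left(18 \right)} U{\left(c{\left(-4 \right)} \right)} = 1 \left(32 - 4 \left(\frac{2}{7} \left(-4\right) \left(6 + 7 \left(-4\right)\right)\right)^{2} + 240 \cdot \frac{2}{7} \left(-4\right) \left(6 + 7 \left(-4\right)\right)\right) = 1 \left(32 - 4 \left(\frac{2}{7} \left(-4\right) \left(6 - 28\right)\right)^{2} + 240 \cdot \frac{2}{7} \left(-4\right) \left(6 - 28\right)\right) = 1 \left(32 - 4 \left(\frac{2}{7} \left(-4\right) \left(-22\right)\right)^{2} + 240 \cdot \frac{2}{7} \left(-4\right) \left(-22\right)\right) = 1 \left(32 - 4 \left(\frac{176}{7}\right)^{2} + 240 \cdot \frac{176}{7}\right) = 1 \left(32 - \frac{123904}{49} + \frac{42240}{7}\right) = 1 \cdot \frac{173344}{49} = \frac{173344}{49}$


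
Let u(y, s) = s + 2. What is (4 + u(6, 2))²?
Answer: 64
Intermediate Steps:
u(y, s) = 2 + s
(4 + u(6, 2))² = (4 + (2 + 2))² = (4 + 4)² = 8² = 64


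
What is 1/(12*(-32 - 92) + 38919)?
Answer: 1/37431 ≈ 2.6716e-5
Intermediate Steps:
1/(12*(-32 - 92) + 38919) = 1/(12*(-124) + 38919) = 1/(-1488 + 38919) = 1/37431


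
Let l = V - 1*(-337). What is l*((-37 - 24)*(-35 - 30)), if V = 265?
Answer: 2386930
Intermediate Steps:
l = 602 (l = 265 - 1*(-337) = 265 + 337 = 602)
l*((-37 - 24)*(-35 - 30)) = 602*((-37 - 24)*(-35 - 30)) = 602*(-61*(-65)) = 602*3965 = 2386930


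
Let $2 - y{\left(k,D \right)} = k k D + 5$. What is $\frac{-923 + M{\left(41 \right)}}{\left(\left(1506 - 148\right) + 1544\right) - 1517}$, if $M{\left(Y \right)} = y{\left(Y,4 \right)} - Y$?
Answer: $- \frac{7691}{1385} \approx -5.5531$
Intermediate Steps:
$y{\left(k,D \right)} = -3 - D k^{2}$ ($y{\left(k,D \right)} = 2 - \left(k k D + 5\right) = 2 - \left(k^{2} D + 5\right) = 2 - \left(D k^{2} + 5\right) = 2 - \left(5 + D k^{2}\right) = -3 - D k^{2}$)
$M{\left(Y \right)} = -3 - Y - 4 Y^{2}$ ($M{\left(Y \right)} = \left(-3 - 4 Y^{2}\right) - Y = -3 - Y - 4 Y^{2}$)
$\frac{-923 + M{\left(41 \right)}}{\left(\left(1506 - 148\right) + 1544\right) - 1517} = \frac{-923 - \left(44 + 6724\right)}{\left(\left(1506 - 148\right) + 1544\right) - 1517} = \frac{-923 - 6768}{\left(1358 + 1544\right) - 1517} = \frac{-923 - 6768}{2902 - 1517} = \frac{-923 - 6768}{1385} = \left(-7691\right) \frac{1}{1385} = - \frac{7691}{1385}$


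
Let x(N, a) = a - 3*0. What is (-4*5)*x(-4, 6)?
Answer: -120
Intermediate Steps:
x(N, a) = a (x(N, a) = a + 0 = a)
(-4*5)*x(-4, 6) = -4*5*6 = -20*6 = -120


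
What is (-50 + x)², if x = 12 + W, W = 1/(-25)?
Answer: 904401/625 ≈ 1447.0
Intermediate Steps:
W = -1/25 ≈ -0.040000
x = 299/25 (x = 12 - 1/25 = 299/25 ≈ 11.960)
(-50 + x)² = (-50 + 299/25)² = (-951/25)² = 904401/625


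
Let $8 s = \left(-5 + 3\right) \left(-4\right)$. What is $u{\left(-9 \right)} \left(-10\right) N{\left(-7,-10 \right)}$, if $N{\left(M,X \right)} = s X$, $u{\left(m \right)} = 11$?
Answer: $1100$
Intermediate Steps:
$s = 1$ ($s = \frac{\left(-5 + 3\right) \left(-4\right)}{8} = \frac{\left(-2\right) \left(-4\right)}{8} = \frac{1}{8} \cdot 8 = 1$)
$N{\left(M,X \right)} = X$ ($N{\left(M,X \right)} = 1 X = X$)
$u{\left(-9 \right)} \left(-10\right) N{\left(-7,-10 \right)} = 11 \left(-10\right) \left(-10\right) = \left(-110\right) \left(-10\right) = 1100$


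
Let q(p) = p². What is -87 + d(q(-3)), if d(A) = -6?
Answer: -93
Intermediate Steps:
-87 + d(q(-3)) = -87 - 6 = -93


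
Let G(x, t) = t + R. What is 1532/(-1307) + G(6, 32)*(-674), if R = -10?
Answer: -19381728/1307 ≈ -14829.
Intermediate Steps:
G(x, t) = -10 + t (G(x, t) = t - 10 = -10 + t)
1532/(-1307) + G(6, 32)*(-674) = 1532/(-1307) + (-10 + 32)*(-674) = 1532*(-1/1307) + 22*(-674) = -1532/1307 - 14828 = -19381728/1307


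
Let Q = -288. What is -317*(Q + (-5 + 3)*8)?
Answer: 96368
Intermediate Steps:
-317*(Q + (-5 + 3)*8) = -317*(-288 + (-5 + 3)*8) = -317*(-288 - 2*8) = -317*(-288 - 16) = -317*(-304) = 96368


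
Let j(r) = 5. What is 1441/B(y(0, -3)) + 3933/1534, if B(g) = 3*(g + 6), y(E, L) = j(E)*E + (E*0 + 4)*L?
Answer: -534925/6903 ≈ -77.492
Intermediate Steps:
y(E, L) = 4*L + 5*E (y(E, L) = 5*E + (E*0 + 4)*L = 5*E + (0 + 4)*L = 5*E + 4*L = 4*L + 5*E)
B(g) = 18 + 3*g (B(g) = 3*(6 + g) = 18 + 3*g)
1441/B(y(0, -3)) + 3933/1534 = 1441/(18 + 3*(4*(-3) + 5*0)) + 3933/1534 = 1441/(18 + 3*(-12 + 0)) + 3933*(1/1534) = 1441/(18 + 3*(-12)) + 3933/1534 = 1441/(18 - 36) + 3933/1534 = 1441/(-18) + 3933/1534 = 1441*(-1/18) + 3933/1534 = -1441/18 + 3933/1534 = -534925/6903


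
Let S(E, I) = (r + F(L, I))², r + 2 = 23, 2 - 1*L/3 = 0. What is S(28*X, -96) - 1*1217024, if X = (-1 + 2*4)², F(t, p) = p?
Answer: -1211399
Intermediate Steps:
L = 6 (L = 6 - 3*0 = 6 + 0 = 6)
r = 21 (r = -2 + 23 = 21)
X = 49 (X = (-1 + 8)² = 7² = 49)
S(E, I) = (21 + I)²
S(28*X, -96) - 1*1217024 = (21 - 96)² - 1*1217024 = (-75)² - 1217024 = 5625 - 1217024 = -1211399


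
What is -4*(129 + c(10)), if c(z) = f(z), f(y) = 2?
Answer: -524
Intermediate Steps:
c(z) = 2
-4*(129 + c(10)) = -4*(129 + 2) = -4*131 = -524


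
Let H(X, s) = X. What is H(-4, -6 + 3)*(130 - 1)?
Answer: -516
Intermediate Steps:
H(-4, -6 + 3)*(130 - 1) = -4*(130 - 1) = -4*129 = -516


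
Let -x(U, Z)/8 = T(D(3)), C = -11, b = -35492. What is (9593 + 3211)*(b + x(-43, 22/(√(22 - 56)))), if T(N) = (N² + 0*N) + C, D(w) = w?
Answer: -454234704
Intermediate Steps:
T(N) = -11 + N² (T(N) = (N² + 0*N) - 11 = (N² + 0) - 11 = N² - 11 = -11 + N²)
x(U, Z) = 16 (x(U, Z) = -8*(-11 + 3²) = -8*(-11 + 9) = -8*(-2) = 16)
(9593 + 3211)*(b + x(-43, 22/(√(22 - 56)))) = (9593 + 3211)*(-35492 + 16) = 12804*(-35476) = -454234704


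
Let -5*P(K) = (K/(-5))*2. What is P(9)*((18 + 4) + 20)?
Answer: 756/25 ≈ 30.240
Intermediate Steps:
P(K) = 2*K/25 (P(K) = -K/(-5)*2/5 = -K*(-⅕)*2/5 = -(-K/5)*2/5 = -(-2)*K/25 = 2*K/25)
P(9)*((18 + 4) + 20) = ((2/25)*9)*((18 + 4) + 20) = 18*(22 + 20)/25 = (18/25)*42 = 756/25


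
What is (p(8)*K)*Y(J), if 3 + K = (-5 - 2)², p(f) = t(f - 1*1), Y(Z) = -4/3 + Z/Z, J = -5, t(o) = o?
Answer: -322/3 ≈ -107.33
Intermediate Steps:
Y(Z) = -⅓ (Y(Z) = -4*⅓ + 1 = -4/3 + 1 = -⅓)
p(f) = -1 + f (p(f) = f - 1*1 = f - 1 = -1 + f)
K = 46 (K = -3 + (-5 - 2)² = -3 + (-7)² = -3 + 49 = 46)
(p(8)*K)*Y(J) = ((-1 + 8)*46)*(-⅓) = (7*46)*(-⅓) = 322*(-⅓) = -322/3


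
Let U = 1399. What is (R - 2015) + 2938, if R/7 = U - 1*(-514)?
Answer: 14314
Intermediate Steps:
R = 13391 (R = 7*(1399 - 1*(-514)) = 7*(1399 + 514) = 7*1913 = 13391)
(R - 2015) + 2938 = (13391 - 2015) + 2938 = 11376 + 2938 = 14314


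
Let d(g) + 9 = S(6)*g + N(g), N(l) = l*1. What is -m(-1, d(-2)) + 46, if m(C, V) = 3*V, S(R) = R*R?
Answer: 295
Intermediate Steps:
N(l) = l
S(R) = R**2
d(g) = -9 + 37*g (d(g) = -9 + (6**2*g + g) = -9 + (36*g + g) = -9 + 37*g)
-m(-1, d(-2)) + 46 = -3*(-9 + 37*(-2)) + 46 = -3*(-9 - 74) + 46 = -3*(-83) + 46 = -1*(-249) + 46 = 249 + 46 = 295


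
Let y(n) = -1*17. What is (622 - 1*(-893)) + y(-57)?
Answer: 1498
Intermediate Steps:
y(n) = -17
(622 - 1*(-893)) + y(-57) = (622 - 1*(-893)) - 17 = (622 + 893) - 17 = 1515 - 17 = 1498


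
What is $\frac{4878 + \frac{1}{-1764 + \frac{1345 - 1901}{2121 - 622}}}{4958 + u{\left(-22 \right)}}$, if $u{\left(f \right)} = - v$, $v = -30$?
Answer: $\frac{12901293877}{13192222496} \approx 0.97795$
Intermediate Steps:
$u{\left(f \right)} = 30$ ($u{\left(f \right)} = \left(-1\right) \left(-30\right) = 30$)
$\frac{4878 + \frac{1}{-1764 + \frac{1345 - 1901}{2121 - 622}}}{4958 + u{\left(-22 \right)}} = \frac{4878 + \frac{1}{-1764 + \frac{1345 - 1901}{2121 - 622}}}{4958 + 30} = \frac{4878 + \frac{1}{-1764 - \frac{556}{1499}}}{4988} = \left(4878 + \frac{1}{-1764 - \frac{556}{1499}}\right) \frac{1}{4988} = \left(4878 + \frac{1}{- \frac{2644792}{1499}}\right) \frac{1}{4988} = \left(4878 - \frac{1499}{2644792}\right) \frac{1}{4988} = \frac{12901293877}{2644792} \cdot \frac{1}{4988} = \frac{12901293877}{13192222496}$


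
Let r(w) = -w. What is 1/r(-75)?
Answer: 1/75 ≈ 0.013333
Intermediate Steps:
1/r(-75) = 1/(-1*(-75)) = 1/75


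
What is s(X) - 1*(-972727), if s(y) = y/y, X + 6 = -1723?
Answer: 972728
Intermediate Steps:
X = -1729 (X = -6 - 1723 = -1729)
s(y) = 1
s(X) - 1*(-972727) = 1 - 1*(-972727) = 1 + 972727 = 972728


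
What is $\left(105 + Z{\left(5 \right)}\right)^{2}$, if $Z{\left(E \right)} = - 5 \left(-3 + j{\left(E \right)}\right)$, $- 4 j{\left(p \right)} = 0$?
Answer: $14400$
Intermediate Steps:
$j{\left(p \right)} = 0$ ($j{\left(p \right)} = \left(- \frac{1}{4}\right) 0 = 0$)
$Z{\left(E \right)} = 15$ ($Z{\left(E \right)} = - 5 \left(-3 + 0\right) = \left(-5\right) \left(-3\right) = 15$)
$\left(105 + Z{\left(5 \right)}\right)^{2} = \left(105 + 15\right)^{2} = 120^{2} = 14400$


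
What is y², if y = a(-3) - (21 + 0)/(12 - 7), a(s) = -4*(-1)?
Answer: 1/25 ≈ 0.040000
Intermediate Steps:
a(s) = 4
y = -⅕ (y = 4 - (21 + 0)/(12 - 7) = 4 - 21/5 = -⅕ ≈ -0.20000)
y² = (-⅕)² = 1/25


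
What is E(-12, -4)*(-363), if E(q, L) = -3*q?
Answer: -13068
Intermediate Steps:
E(-12, -4)*(-363) = -3*(-12)*(-363) = 36*(-363) = -13068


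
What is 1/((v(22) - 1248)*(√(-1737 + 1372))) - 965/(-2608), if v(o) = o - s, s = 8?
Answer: 965/2608 + I*√365/450410 ≈ 0.37002 + 4.2417e-5*I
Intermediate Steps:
v(o) = -8 + o (v(o) = o - 1*8 = o - 8 = -8 + o)
1/((v(22) - 1248)*(√(-1737 + 1372))) - 965/(-2608) = 1/(((-8 + 22) - 1248)*(√(-1737 + 1372))) - 965/(-2608) = 1/((14 - 1248)*(√(-365))) - 965*(-1/2608) = 1/((-1234)*((I*√365))) + 965/2608 = -(-1)*I*√365/450410 + 965/2608 = I*√365/450410 + 965/2608 = 965/2608 + I*√365/450410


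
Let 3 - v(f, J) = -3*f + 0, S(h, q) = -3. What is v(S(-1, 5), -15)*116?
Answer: -696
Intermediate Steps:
v(f, J) = 3 + 3*f (v(f, J) = 3 - (-3*f + 0) = 3 - (-3)*f = 3 + 3*f)
v(S(-1, 5), -15)*116 = (3 + 3*(-3))*116 = (3 - 9)*116 = -6*116 = -696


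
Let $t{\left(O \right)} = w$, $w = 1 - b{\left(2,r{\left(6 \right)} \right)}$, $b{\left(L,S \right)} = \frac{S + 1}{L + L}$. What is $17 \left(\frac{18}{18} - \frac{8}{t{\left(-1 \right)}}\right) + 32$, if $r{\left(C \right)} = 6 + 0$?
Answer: $\frac{691}{3} \approx 230.33$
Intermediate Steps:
$r{\left(C \right)} = 6$
$b{\left(L,S \right)} = \frac{1 + S}{2 L}$
$w = - \frac{3}{4}$ ($w = 1 - \frac{1 + 6}{2 \cdot 2} = 1 - \frac{1}{2} \cdot \frac{1}{2} \cdot 7 = 1 - \frac{7}{4} = - \frac{3}{4} \approx -0.75$)
$t{\left(O \right)} = - \frac{3}{4}$
$17 \left(\frac{18}{18} - \frac{8}{t{\left(-1 \right)}}\right) + 32 = 17 \left(\frac{18}{18} - \frac{8}{- \frac{3}{4}}\right) + 32 = 17 \left(18 \cdot \frac{1}{18} - - \frac{32}{3}\right) + 32 = 17 \left(1 + \frac{32}{3}\right) + 32 = 17 \cdot \frac{35}{3} + 32 = \frac{595}{3} + 32 = \frac{691}{3}$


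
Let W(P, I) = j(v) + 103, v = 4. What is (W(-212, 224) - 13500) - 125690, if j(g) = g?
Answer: -139083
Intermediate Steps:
W(P, I) = 107 (W(P, I) = 4 + 103 = 107)
(W(-212, 224) - 13500) - 125690 = (107 - 13500) - 125690 = -13393 - 125690 = -139083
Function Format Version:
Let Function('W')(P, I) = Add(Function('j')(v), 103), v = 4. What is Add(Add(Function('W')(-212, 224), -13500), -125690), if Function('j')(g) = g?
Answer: -139083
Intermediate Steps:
Function('W')(P, I) = 107 (Function('W')(P, I) = Add(4, 103) = 107)
Add(Add(Function('W')(-212, 224), -13500), -125690) = Add(Add(107, -13500), -125690) = Add(-13393, -125690) = -139083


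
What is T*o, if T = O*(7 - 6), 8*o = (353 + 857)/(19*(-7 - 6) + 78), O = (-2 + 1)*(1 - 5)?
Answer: -605/169 ≈ -3.5799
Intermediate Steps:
O = 4 (O = -1*(-4) = 4)
o = -605/676 (o = ((353 + 857)/(19*(-7 - 6) + 78))/8 = (1210/(19*(-13) + 78))/8 = (1210/(-247 + 78))/8 = (1210/(-169))/8 = (1210*(-1/169))/8 = (⅛)*(-1210/169) = -605/676 ≈ -0.89497)
T = 4 (T = 4*(7 - 6) = 4*1 = 4)
T*o = 4*(-605/676) = -605/169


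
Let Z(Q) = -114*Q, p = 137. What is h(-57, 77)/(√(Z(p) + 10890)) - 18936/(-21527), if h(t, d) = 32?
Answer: 18936/21527 - 8*I*√1182/591 ≈ 0.87964 - 0.46538*I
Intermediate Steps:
h(-57, 77)/(√(Z(p) + 10890)) - 18936/(-21527) = 32/(√(-114*137 + 10890)) - 18936/(-21527) = 32/(√(-15618 + 10890)) - 18936*(-1/21527) = 32/(√(-4728)) + 18936/21527 = 32/((2*I*√1182)) + 18936/21527 = 32*(-I*√1182/2364) + 18936/21527 = -8*I*√1182/591 + 18936/21527 = 18936/21527 - 8*I*√1182/591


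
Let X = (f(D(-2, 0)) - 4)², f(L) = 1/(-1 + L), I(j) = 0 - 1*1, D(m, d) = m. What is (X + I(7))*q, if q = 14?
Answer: 2240/9 ≈ 248.89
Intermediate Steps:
I(j) = -1 (I(j) = 0 - 1 = -1)
X = 169/9 (X = (1/(-1 - 2) - 4)² = (1/(-3) - 4)² = (-⅓ - 4)² = (-13/3)² = 169/9 ≈ 18.778)
(X + I(7))*q = (169/9 - 1)*14 = (160/9)*14 = 2240/9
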